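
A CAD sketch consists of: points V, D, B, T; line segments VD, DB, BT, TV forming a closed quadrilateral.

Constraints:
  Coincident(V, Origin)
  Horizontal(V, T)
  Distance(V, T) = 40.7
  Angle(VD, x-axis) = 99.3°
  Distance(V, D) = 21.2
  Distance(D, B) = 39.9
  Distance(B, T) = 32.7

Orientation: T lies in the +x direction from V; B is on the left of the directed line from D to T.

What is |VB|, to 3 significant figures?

47.4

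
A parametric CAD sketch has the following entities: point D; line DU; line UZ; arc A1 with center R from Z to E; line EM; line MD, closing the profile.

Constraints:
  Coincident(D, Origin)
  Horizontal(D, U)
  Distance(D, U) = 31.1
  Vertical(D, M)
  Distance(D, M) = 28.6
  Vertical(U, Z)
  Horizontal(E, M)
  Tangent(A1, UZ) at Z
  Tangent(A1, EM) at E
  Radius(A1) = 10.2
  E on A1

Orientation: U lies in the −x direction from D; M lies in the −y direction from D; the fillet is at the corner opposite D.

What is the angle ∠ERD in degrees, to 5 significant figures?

131.36°

D is at the origin; D and U share the same y with |DU| = 31.1 and U on the −x side, so U = (-31.100, 0.0000). D and M share the same x with |DM| = 28.6 and M on the −y side, so M = (0.0000, -28.600). The virtual corner opposite D is at (-31.100, -28.600). Since A1 is tangent to UZ there, RZ ⟂ UZ and since A1 is tangent to EM there, RE ⟂ EM, with radius 10.2, so the center R sits 10.2 in from both sides at R = (-20.900, -18.400). That places the tangent points at Z = (-31.100, -18.400) on UZ and E = (-20.900, -28.600) on EM. Then cos ∠ERD = RE·RD / (|RE||RD|), giving 131.36°.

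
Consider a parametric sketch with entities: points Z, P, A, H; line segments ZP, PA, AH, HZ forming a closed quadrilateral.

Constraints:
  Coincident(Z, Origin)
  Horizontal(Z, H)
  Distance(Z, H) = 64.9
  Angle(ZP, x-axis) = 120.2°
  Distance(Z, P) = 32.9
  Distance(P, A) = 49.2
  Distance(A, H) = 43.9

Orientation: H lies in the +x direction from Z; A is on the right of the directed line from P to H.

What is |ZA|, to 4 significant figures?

21.36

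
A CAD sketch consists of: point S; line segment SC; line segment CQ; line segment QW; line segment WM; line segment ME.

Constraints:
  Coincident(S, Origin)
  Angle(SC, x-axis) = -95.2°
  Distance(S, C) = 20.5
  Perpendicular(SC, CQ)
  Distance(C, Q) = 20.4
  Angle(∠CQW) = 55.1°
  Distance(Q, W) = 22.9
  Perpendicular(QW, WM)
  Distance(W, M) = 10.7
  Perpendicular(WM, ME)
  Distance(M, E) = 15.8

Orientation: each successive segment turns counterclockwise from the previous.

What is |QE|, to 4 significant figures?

12.84

S is at the origin; SC runs at -95.2° with length 20.5, so C = (-1.858, -20.42). The perpendicularity gives CQ at right angles to SC, so CQ runs at -5.200°; with |CQ| = 20.4, Q = (18.46, -22.26). ∠CQW = 55.1° gives QW at 119.7° from the x-axis; with |QW| = 22.9, W = (7.112, -2.373). QW ⟂ WM, so WM runs at -150.3°; with |WM| = 10.7, M = (-2.182, -7.674). WM is perpendicular to ME, so ME runs at -60.30°; with |ME| = 15.8, E = (5.646, -21.40). Then |QE| = |E − Q| = 12.84.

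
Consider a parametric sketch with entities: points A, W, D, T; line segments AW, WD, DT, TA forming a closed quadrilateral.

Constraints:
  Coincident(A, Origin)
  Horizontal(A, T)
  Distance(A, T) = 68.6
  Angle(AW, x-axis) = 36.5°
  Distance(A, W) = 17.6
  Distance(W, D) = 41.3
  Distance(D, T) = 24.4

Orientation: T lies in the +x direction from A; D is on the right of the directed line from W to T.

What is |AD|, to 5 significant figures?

49.801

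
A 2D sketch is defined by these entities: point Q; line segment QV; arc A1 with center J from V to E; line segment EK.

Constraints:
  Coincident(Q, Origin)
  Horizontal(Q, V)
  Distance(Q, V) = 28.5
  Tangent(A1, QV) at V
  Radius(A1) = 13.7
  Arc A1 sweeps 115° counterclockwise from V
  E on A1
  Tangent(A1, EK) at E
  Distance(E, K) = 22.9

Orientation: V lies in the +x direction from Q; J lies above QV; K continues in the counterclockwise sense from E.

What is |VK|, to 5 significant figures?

40.337

Q is at the origin; QV is horizontal with |QV| = 28.5 and V on the +x side, so V = (28.500, 0.0000). The tangent condition forces JV to be normal to QV, so J = V + (0, 13.7) = (28.500, 13.700). On A1, V sits at bearing -90° from J; a 115° counterclockwise sweep puts E at bearing 25°, so E = J + 13.7·(cos 25°, sin 25°) = (40.916, 19.490). Since A1 is tangent to EK there, JE ⟂ EK, so EK runs along (−sin 25°, cos 25°); with |EK| = 22.9, K = (31.238, 40.244). Then |VK| = |K − V| = 40.337.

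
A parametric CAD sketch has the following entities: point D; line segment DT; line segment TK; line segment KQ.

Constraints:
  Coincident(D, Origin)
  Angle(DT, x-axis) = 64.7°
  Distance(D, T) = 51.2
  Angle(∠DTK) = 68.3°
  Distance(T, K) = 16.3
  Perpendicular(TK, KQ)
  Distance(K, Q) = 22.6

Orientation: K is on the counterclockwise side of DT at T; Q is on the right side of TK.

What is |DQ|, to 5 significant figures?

70.221

∠DTK = 68.3°, so TK runs at 64.7° + (180° − 68.3°) = 176.40° from the x-axis; with |TK| = 16.3, K = T + 16.3·(cos 176.40°, sin 176.40°) = (5.6129, 47.313). The perpendicularity gives KQ at right angles to TK; with |KQ| = 22.6 on the right of TK, Q = K + 22.6·(0.062791, 0.99803) = (7.0320, 69.868). Then |DQ| = |Q − D| = 70.221.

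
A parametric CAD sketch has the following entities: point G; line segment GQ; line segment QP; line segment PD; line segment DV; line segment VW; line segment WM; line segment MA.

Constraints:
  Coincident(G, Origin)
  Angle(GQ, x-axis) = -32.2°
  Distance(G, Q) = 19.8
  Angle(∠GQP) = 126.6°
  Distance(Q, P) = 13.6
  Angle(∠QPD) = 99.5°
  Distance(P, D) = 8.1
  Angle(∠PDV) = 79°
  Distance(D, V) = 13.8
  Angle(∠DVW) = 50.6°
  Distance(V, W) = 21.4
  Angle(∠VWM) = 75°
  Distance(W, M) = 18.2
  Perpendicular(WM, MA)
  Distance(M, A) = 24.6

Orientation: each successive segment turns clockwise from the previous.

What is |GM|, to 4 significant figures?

38.33

G is at the origin; GQ runs at -32.2° with length 19.8, so Q = (16.75, -10.55). ∠GQP = 126.6° gives QP at -85.60° from the x-axis; with |QP| = 13.6, P = (17.80, -24.11). ∠QPD = 99.5° gives PD at -166.1° from the x-axis; with |PD| = 8.1, D = (9.935, -26.06). ∠PDV = 79.0° gives DV at 92.90° from the x-axis; with |DV| = 13.8, V = (9.237, -12.27). ∠DVW = 50.6° gives VW at -36.50° from the x-axis; with |VW| = 21.4, W = (26.44, -25.00). ∠VWM = 75.0° gives WM at -141.5° from the x-axis; with |WM| = 18.2, M = (12.20, -36.33). Then |GM| = |M − G| = 38.33.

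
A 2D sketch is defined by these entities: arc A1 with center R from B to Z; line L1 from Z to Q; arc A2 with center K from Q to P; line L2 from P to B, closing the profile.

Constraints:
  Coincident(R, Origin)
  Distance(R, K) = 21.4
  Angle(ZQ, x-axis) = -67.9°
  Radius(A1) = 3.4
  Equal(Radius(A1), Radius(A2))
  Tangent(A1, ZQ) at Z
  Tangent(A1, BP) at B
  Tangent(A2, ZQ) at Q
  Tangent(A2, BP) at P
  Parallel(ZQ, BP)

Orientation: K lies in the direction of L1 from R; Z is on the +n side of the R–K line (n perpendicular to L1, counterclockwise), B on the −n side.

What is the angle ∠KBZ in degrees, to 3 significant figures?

81.0°

The slot axis is L1's direction at -67.9°, so u = (cos -67.9°, sin -67.9°) = (0.376, -0.927) and n = (−sin -67.9°, cos -67.9°) = (0.927, 0.376). R is at the origin and K lies 21.4 along u from R, so K = 21.4·u = (8.05, -19.8). Tangency of A1 to both parallel lines with radius 3.4 puts Z and B at R ± 3.4·n: Z = (3.15, 1.28), B = (-3.15, -1.28). Then cos ∠KBZ = BK·BZ / (|BK||BZ|), giving 81.0°.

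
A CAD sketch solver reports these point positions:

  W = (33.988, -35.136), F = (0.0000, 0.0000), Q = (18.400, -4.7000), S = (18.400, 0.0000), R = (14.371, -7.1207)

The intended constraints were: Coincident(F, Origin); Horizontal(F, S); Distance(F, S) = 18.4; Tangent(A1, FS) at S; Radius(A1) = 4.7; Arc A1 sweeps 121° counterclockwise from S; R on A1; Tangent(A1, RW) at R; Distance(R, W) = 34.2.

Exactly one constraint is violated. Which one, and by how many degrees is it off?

Tangent(A1, RW) at R — off by 4.00°.

F = (0.00, 0.00) ✓; F.y = 0.00, S.y = 0.00 ✓; |FS| = 18.40 ✓; ∠(QS, SF) = 90.00° ✓; |QS| = 4.700 ✓; bearing(Q→R) − bearing(Q→S) = 121.0° ✓; |QR| = 4.700 ✓; ∠(QR, RW) = 86.00° ✗; |RW| = 34.20 ✓.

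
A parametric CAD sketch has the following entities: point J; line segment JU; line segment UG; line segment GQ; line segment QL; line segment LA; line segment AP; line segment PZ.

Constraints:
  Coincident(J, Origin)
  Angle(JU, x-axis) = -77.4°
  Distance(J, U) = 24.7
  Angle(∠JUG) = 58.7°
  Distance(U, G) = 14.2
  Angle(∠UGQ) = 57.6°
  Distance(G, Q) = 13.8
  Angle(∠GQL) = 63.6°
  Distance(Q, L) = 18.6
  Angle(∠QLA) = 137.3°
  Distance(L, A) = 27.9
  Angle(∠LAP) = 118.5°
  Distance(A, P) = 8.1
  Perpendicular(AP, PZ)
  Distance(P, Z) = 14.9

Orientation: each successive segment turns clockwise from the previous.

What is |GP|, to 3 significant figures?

34.2

J is at the origin; JU runs at -77.4° with length 24.7, so U = (5.39, -24.1). ∠JUG = 58.7° gives UG at 161° from the x-axis; with |UG| = 14.2, G = (-8.06, -19.6). ∠UGQ = 57.6° gives GQ at 38.9° from the x-axis; with |GQ| = 13.8, Q = (2.68, -10.9). ∠GQL = 63.6° gives QL at -77.5° from the x-axis; with |QL| = 18.6, L = (6.70, -29.0). ∠QLA = 137.3° gives LA at -120° from the x-axis; with |LA| = 27.9, A = (-7.33, -53.2). ∠LAP = 118.5° gives AP at 178° from the x-axis; with |AP| = 8.1, P = (-15.4, -52.9). Then |GP| = |P − G| = 34.2.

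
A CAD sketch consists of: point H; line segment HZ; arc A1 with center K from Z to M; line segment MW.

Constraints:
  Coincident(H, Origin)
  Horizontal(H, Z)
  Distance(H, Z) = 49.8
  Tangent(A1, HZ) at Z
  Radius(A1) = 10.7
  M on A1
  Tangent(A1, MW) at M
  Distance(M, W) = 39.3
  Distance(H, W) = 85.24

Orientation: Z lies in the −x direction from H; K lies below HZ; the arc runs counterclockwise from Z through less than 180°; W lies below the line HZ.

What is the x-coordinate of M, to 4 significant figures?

-59.91

Checks: |KM| = 10.70 ✓; ∠(KM, MW) = 90.00° ✓; |MW| = 39.30 ✓; |HW| = 85.24 ✓.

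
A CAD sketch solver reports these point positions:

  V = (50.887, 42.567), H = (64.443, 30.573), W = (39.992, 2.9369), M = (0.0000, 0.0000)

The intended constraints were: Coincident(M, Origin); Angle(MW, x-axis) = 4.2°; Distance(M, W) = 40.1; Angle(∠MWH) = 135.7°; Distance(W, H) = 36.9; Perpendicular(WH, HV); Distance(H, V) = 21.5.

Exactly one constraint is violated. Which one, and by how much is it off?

Distance(H, V) = 21.5 — off by 3.40.

M = (0.00, 0.00) ✓; MW at 4.200° ✓; |MW| = 40.10 ✓; ∠MWH = 135.7° ✓; |WH| = 36.90 ✓; ∠(WH, HV) = 90.00° ✓; |HV| = 18.10 ✗.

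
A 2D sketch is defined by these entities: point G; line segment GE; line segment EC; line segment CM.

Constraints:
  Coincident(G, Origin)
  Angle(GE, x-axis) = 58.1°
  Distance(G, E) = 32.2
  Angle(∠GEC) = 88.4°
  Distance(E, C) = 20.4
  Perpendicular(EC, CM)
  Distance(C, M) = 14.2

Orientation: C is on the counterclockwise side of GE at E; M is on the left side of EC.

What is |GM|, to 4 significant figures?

26.53

G is at the origin; GE runs at 58.1° with length 32.2, so E = 32.2·(cos 58.1°, sin 58.1°) = (17.02, 27.34). ∠GEC = 88.4°, so EC runs at 58.1° + (180° − 88.4°) = 149.7° from the x-axis; with |EC| = 20.4, C = E + 20.4·(cos 149.7°, sin 149.7°) = (-0.5976, 37.63). EC ⟂ CM; with |CM| = 14.2 on the left of EC, M = C + 14.2·(-0.5045, -0.8634) = (-7.762, 25.37). Then |GM| = |M − G| = 26.53.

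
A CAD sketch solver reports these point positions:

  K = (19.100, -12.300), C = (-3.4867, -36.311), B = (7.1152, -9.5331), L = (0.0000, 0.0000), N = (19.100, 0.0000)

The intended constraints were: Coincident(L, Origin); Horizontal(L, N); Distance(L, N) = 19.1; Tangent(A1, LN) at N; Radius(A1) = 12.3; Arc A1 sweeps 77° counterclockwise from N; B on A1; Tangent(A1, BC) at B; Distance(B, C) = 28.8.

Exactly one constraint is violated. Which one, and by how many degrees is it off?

Tangent(A1, BC) at B — off by 8.60°.

L = (0.00, 0.00) ✓; L.y = 0.00, N.y = 0.00 ✓; |LN| = 19.10 ✓; ∠(KN, NL) = 90.00° ✓; |KN| = 12.30 ✓; bearing(K→B) − bearing(K→N) = 77.00° ✓; |KB| = 12.30 ✓; ∠(KB, BC) = 98.60° ✗; |BC| = 28.80 ✓.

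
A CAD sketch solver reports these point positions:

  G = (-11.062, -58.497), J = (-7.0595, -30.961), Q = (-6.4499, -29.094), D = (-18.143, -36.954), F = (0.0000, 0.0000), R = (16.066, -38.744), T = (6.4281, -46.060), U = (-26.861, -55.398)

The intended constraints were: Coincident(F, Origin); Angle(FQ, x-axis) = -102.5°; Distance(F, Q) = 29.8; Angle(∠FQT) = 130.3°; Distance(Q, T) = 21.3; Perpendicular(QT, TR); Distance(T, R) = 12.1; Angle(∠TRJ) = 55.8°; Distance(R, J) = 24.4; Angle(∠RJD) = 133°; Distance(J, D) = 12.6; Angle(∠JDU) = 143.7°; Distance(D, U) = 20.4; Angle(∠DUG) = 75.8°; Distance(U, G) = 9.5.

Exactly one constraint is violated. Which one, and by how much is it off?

Distance(U, G) = 9.5 — off by 6.60.

F = (0.00, 0.00) ✓; FQ at -102.5° ✓; |FQ| = 29.80 ✓; ∠FQT = 130.3° ✓; |QT| = 21.30 ✓; ∠(QT, TR) = 90.00° ✓; |TR| = 12.10 ✓; ∠TRJ = 55.80° ✓; |RJ| = 24.40 ✓; ∠RJD = 133.0° ✓; |JD| = 12.60 ✓; ∠JDU = 143.7° ✓; |DU| = 20.40 ✓; ∠DUG = 75.80° ✓; |UG| = 16.10 ✗.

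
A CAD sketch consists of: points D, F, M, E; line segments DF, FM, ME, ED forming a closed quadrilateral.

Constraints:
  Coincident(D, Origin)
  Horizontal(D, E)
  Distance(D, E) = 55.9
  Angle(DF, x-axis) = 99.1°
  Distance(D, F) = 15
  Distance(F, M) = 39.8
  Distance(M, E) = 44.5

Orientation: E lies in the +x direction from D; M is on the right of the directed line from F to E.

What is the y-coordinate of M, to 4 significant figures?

-20.33

D is at the origin; DE is horizontal with |DE| = 55.9 and E in +x, so E = (55.9, 0). DF runs at 99.1° with |DF| = 15.0, so F = (-2.372, 14.81). M is determined by |FM| = 39.8 and |ME| = 44.5 together: it lies at the intersection of circle(F, 39.8) and circle(E, 44.5). With |FE| = 60.13, the foot of the radical line on FE is 26.77 from F and the perpendicular offset is √(39.8² − 26.77²) = 29.45. Taking the right-of-FE solution: M = (16.31, -20.33).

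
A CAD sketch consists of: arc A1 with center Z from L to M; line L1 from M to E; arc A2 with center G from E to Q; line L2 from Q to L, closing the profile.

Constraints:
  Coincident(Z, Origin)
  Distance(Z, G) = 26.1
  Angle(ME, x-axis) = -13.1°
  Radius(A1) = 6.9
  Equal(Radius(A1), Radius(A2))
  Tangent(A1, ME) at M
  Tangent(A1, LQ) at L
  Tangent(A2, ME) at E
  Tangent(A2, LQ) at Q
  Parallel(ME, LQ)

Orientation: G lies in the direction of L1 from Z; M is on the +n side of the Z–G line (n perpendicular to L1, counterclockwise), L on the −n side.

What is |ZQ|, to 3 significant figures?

27.0

The slot axis is L1's direction at -13.1°, so u = (cos -13.1°, sin -13.1°) = (0.974, -0.227) and n = (−sin -13.1°, cos -13.1°) = (0.227, 0.974). Z is at the origin and G lies 26.1 along u from Z, so G = 26.1·u = (25.4, -5.92). Tangency of A1 to both parallel lines with radius 6.9 puts M and L at Z ± 6.9·n: M = (1.56, 6.72), L = (-1.56, -6.72). Equal radii place E and Q the same way about G: E = G + 6.9·n = (27.0, 0.805), Q = G − 6.9·n = (23.9, -12.6). Then |ZQ| = |Q − Z| = 27.0.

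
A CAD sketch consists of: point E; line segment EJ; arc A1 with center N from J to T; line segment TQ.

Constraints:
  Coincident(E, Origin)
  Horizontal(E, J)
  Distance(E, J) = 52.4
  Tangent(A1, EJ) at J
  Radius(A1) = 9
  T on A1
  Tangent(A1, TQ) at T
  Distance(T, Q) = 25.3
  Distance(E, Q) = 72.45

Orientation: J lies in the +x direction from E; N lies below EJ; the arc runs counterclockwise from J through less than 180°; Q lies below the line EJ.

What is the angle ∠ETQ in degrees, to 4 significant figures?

155.0°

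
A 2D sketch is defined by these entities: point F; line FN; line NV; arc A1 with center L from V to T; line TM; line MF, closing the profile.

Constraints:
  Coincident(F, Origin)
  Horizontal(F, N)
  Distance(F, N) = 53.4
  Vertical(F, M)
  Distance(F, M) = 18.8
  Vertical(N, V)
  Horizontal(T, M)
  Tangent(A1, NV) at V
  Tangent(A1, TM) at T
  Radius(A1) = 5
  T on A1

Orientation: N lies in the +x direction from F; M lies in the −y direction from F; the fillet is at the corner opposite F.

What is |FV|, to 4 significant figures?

55.15

The virtual corner opposite F is at (53.40, -18.80). A1 meets NV tangentially, so LV is at right angles to NV and tangency of A1 to TM means the radius LT is perpendicular to TM, with radius 5.0, so the center L sits 5.0 in from both sides at L = (48.40, -13.80). That places the tangent points at V = (53.40, -13.80) on NV and T = (48.40, -18.80) on TM. Then |FV| = |V − F| = 55.15.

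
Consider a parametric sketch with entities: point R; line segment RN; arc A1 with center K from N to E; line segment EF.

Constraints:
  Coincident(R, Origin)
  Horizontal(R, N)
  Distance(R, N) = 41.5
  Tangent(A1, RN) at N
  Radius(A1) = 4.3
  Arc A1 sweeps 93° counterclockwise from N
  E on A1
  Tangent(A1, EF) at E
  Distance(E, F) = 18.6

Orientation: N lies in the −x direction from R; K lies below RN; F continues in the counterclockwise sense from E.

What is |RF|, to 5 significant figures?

50.423

On A1, N sits at bearing 90° from K; a 93° counterclockwise sweep puts E at bearing 183°, so E = K + 4.3·(cos 183°, sin 183°) = (-45.794, -4.5250). Tangency of A1 to EF means the radius KE is perpendicular to EF, so EF runs along (−sin 183°, cos 183°); with |EF| = 18.6, F = (-44.821, -23.100). Then |RF| = |F − R| = 50.423.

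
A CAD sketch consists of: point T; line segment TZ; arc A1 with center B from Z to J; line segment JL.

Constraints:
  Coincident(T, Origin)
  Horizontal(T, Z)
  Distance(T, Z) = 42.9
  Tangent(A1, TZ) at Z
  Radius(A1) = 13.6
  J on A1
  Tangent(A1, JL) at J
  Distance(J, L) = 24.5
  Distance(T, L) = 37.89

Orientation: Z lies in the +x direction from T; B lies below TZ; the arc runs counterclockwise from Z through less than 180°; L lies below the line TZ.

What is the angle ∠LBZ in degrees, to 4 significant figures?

129.4°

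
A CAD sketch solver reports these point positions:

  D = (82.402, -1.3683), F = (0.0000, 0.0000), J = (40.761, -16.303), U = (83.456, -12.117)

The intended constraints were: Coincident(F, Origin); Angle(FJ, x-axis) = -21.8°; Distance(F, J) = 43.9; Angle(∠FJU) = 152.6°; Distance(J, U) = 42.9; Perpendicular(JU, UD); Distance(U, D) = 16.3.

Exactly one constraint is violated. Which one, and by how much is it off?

Distance(U, D) = 16.3 — off by 5.50.

F = (0.00, 0.00) ✓; FJ at -21.80° ✓; |FJ| = 43.90 ✓; ∠FJU = 152.6° ✓; |JU| = 42.90 ✓; ∠(JU, UD) = 90.00° ✓; |UD| = 10.80 ✗.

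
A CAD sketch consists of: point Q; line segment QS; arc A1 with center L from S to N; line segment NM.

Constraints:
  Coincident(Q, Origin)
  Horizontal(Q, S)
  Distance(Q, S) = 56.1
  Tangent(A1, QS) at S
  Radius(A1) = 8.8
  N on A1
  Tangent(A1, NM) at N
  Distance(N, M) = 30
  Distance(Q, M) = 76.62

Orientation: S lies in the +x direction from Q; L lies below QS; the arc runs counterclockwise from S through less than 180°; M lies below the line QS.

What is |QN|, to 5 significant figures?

50.870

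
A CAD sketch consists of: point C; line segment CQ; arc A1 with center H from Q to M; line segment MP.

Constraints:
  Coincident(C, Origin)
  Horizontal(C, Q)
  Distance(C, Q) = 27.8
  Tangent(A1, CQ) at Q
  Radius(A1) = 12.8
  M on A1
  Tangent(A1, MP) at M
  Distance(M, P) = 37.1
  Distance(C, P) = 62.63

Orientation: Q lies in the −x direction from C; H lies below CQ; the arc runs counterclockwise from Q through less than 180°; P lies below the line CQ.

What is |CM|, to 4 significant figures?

42.96

C is at the origin; CQ is horizontal with |CQ| = 27.8 and Q on the −x side, so Q = (-27.80, 0.000). Since A1 is tangent to CQ there, HQ ⟂ CQ, so H = Q + (0, -12.8) = (-27.80, -12.80). Since HM ⟂ MP (tangency), |HP| = √(12.8² + 37.1²) = 39.25 regardless of where M sits on A1. So P lies on both circle(C, 62.63) and circle(H, 39.25); the below-CQ intersection is P = (-36.14, -51.15). M is the foot of the tangent from P: M = (-40.51, -14.31).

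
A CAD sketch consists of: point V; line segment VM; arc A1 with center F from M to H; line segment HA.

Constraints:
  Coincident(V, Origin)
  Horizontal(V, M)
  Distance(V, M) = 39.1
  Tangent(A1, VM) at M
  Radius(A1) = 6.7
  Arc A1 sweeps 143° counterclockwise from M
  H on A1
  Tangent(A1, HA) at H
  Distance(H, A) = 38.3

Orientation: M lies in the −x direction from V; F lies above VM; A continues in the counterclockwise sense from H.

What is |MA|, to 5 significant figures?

44.014

V is at the origin; V and M share the same y with |VM| = 39.1 and M on the −x side, so M = (-39.100, 0.0000). A1 meets VM tangentially, so FM is at right angles to VM, so F = M + (0, 6.7) = (-39.100, 6.7000). On A1, M sits at bearing -90° from F; a 143° counterclockwise sweep puts H at bearing 53°, so H = F + 6.7·(cos 53°, sin 53°) = (-35.068, 12.051). Since A1 is tangent to HA there, FH ⟂ HA, so HA runs along (−sin 53°, cos 53°); with |HA| = 38.3, A = (-65.656, 35.100). Then |MA| = |A − M| = 44.014.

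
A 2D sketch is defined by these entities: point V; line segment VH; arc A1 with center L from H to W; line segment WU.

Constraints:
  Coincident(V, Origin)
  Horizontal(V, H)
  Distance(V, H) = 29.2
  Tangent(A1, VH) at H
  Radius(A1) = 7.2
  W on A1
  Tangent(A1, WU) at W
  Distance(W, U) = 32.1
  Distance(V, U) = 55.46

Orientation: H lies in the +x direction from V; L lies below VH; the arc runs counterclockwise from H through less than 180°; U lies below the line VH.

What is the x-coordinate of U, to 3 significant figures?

40.2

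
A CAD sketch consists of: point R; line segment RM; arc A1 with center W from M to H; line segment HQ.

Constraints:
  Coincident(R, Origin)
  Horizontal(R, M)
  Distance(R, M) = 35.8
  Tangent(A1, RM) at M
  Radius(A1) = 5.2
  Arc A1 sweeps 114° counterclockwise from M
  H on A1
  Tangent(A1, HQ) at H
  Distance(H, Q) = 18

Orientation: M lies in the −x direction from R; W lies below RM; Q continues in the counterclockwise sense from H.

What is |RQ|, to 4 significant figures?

40.85

R is at the origin; R and M share the same y with |RM| = 35.8 and M on the −x side, so M = (-35.80, 0.000). Tangency of A1 to RM means the radius WM is perpendicular to RM, so W = M + (0, -5.2) = (-35.80, -5.200). On A1, M sits at bearing 90° from W; a 114° counterclockwise sweep puts H at bearing 204°, so H = W + 5.2·(cos 204°, sin 204°) = (-40.55, -7.315). A1 meets HQ tangentially, so WH is at right angles to HQ, so HQ runs along (−sin 204°, cos 204°); with |HQ| = 18.0, Q = (-33.23, -23.76). Then |RQ| = |Q − R| = 40.85.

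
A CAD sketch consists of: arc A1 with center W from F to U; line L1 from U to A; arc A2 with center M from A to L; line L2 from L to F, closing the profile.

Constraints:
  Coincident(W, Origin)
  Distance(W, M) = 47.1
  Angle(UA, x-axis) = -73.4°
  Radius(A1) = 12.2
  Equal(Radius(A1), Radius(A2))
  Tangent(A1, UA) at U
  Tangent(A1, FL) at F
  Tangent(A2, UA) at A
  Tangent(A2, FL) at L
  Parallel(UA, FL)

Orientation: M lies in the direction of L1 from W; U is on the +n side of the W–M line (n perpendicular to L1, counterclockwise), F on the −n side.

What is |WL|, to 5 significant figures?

48.654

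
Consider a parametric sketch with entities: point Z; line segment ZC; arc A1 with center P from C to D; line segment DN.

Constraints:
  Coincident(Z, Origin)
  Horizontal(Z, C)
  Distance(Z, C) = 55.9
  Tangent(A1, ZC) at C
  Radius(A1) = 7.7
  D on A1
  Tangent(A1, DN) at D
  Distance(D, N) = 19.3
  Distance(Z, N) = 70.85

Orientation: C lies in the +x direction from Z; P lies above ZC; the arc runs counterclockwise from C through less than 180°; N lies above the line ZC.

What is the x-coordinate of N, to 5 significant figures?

65.952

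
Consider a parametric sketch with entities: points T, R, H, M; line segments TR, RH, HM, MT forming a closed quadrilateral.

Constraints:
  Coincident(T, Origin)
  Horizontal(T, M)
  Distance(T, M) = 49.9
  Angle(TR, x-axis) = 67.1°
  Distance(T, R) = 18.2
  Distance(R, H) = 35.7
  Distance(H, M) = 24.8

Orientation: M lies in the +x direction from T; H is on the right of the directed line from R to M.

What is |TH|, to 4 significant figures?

30.66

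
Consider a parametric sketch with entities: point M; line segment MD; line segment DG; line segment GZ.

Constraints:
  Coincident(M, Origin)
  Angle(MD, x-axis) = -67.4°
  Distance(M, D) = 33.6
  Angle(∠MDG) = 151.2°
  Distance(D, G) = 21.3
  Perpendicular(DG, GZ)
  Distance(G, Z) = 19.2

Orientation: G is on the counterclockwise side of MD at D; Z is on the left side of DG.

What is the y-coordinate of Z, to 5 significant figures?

-29.303

M is at the origin; MD runs at -67.4° with length 33.6, so D = 33.6·(cos -67.4°, sin -67.4°) = (12.912, -31.020). ∠MDG = 151.2°, so DG runs at -67.4° + (180° − 151.2°) = -38.600° from the x-axis; with |DG| = 21.3, G = D + 21.3·(cos -38.600°, sin -38.600°) = (29.559, -44.308). DG ⟂ GZ; with |GZ| = 19.2 on the left of DG, Z = G + 19.2·(0.62388, 0.78152) = (41.537, -29.303). So Z.y = -29.303.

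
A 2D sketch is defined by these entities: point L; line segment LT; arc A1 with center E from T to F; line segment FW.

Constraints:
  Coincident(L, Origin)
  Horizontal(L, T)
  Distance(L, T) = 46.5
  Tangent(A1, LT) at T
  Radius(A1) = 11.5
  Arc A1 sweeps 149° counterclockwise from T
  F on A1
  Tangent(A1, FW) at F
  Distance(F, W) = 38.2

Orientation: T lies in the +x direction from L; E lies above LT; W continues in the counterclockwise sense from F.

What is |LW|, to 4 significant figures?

45.51

L is at the origin; LT is horizontal with |LT| = 46.5 and T on the +x side, so T = (46.50, 0.000). Tangency of A1 to LT means the radius ET is perpendicular to LT, so E = T + (0, 11.5) = (46.50, 11.50). On A1, T sits at bearing -90° from E; a 149° counterclockwise sweep puts F at bearing 59°, so F = E + 11.5·(cos 59°, sin 59°) = (52.42, 21.36). Since A1 is tangent to FW there, EF ⟂ FW, so FW runs along (−sin 59°, cos 59°); with |FW| = 38.2, W = (19.68, 41.03). Then |LW| = |W − L| = 45.51.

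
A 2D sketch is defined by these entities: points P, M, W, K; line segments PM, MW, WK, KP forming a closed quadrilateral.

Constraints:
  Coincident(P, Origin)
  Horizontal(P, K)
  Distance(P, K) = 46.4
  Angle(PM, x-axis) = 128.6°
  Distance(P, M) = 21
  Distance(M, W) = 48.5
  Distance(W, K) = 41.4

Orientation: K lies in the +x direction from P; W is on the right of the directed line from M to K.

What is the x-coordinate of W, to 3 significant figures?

13.0

P is at the origin; P and K share the same y with |PK| = 46.4 and K in +x, so K = (46.4, 0). PM runs at 128.6° with |PM| = 21.0, so M = (-13.1, 16.4). W is determined by |MW| = 48.5 and |WK| = 41.4 together: it lies at the intersection of circle(M, 48.5) and circle(K, 41.4). With |MK| = 61.7, the foot of the radical line on MK is 36.0 from M and the perpendicular offset is √(48.5² − 36.0²) = 32.5. Taking the right-of-MK solution: W = (13.0, -24.5).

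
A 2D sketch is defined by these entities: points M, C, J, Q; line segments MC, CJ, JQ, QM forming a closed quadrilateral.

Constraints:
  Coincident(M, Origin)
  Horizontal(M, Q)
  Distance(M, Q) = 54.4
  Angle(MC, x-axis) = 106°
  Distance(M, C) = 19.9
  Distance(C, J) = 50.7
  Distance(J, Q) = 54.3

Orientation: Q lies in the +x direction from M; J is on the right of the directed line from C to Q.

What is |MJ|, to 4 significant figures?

30.80

Checks: |CJ| = 50.70 ✓; |JQ| = 54.30 ✓.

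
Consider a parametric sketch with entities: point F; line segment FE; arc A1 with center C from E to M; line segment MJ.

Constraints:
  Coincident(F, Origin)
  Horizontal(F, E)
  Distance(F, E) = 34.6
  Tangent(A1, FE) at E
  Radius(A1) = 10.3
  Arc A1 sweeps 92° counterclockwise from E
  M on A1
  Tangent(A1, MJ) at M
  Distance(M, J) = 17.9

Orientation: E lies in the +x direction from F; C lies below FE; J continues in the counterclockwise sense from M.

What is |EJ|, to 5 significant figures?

30.142

On A1, E sits at bearing 90° from C; a 92° counterclockwise sweep puts M at bearing 182°, so M = C + 10.3·(cos 182°, sin 182°) = (24.306, -10.659). Since A1 is tangent to MJ there, CM ⟂ MJ, so MJ runs along (−sin 182°, cos 182°); with |MJ| = 17.9, J = (24.931, -28.549). Then |EJ| = |J − E| = 30.142.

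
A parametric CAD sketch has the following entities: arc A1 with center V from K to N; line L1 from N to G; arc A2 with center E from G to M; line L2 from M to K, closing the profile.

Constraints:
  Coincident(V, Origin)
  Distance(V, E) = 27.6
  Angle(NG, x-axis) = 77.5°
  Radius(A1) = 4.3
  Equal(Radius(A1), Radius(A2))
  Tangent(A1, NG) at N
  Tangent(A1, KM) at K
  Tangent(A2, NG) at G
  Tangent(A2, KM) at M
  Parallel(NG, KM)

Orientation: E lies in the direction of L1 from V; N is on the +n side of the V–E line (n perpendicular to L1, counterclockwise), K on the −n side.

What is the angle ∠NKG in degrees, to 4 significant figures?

72.69°

Tangency of A1 to both parallel lines with radius 4.3 puts N and K at V ± 4.3·n: N = (-4.198, 0.9307), K = (4.198, -0.9307). Equal radii place G and M the same way about E: G = E + 4.3·n = (1.776, 27.88), M = E − 4.3·n = (10.17, 26.02). Then cos ∠NKG = KN·KG / (|KN||KG|), giving 72.69°.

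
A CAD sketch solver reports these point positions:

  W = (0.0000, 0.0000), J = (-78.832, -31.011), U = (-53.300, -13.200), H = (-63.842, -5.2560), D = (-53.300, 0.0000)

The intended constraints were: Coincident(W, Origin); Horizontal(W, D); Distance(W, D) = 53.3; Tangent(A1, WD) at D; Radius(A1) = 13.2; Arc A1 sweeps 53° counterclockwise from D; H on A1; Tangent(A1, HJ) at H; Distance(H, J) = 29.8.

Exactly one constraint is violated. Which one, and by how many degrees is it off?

Tangent(A1, HJ) at H — off by 6.80°.

W = (0.00, 0.00) ✓; W.y = 0.00, D.y = 0.00 ✓; |WD| = 53.30 ✓; ∠(UD, DW) = 90.00° ✓; |UD| = 13.20 ✓; bearing(U→H) − bearing(U→D) = 53.00° ✓; |UH| = 13.20 ✓; ∠(UH, HJ) = 83.20° ✗; |HJ| = 29.80 ✓.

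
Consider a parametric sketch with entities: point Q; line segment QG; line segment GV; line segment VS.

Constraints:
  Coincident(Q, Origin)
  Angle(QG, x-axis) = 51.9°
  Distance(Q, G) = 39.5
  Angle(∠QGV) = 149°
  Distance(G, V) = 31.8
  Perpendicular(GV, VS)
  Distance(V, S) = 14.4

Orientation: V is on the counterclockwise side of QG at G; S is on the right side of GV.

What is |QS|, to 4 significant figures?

74.28

Q is at the origin; QG runs at 51.9° with length 39.5, so G = 39.5·(cos 51.9°, sin 51.9°) = (24.37, 31.08). ∠QGV = 149.0°, so GV runs at 51.9° + (180° − 149.0°) = 82.90° from the x-axis; with |GV| = 31.8, V = G + 31.8·(cos 82.90°, sin 82.90°) = (28.30, 62.64). GV is perpendicular to VS; with |VS| = 14.4 on the right of GV, S = V + 14.4·(0.9923, -0.1236) = (42.59, 60.86). Then |QS| = |S − Q| = 74.28.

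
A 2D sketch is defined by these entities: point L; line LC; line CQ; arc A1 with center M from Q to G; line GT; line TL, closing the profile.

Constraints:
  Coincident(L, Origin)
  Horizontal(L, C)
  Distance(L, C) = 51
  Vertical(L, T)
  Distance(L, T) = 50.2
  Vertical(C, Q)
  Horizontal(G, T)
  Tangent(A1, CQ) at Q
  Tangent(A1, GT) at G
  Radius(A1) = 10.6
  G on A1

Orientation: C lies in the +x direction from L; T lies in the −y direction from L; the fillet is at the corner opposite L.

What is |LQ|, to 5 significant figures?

64.569

L is at the origin; LC is horizontal with |LC| = 51.0 and C on the +x side, so C = (51.000, 0.0000). LT is vertical with |LT| = 50.2 and T on the −y side, so T = (0.0000, -50.200). The virtual corner opposite L is at (51.000, -50.200). Since A1 is tangent to CQ there, MQ ⟂ CQ and the tangent condition forces MG to be normal to GT, with radius 10.6, so the center M sits 10.6 in from both sides at M = (40.400, -39.600). That places the tangent points at Q = (51.000, -39.600) on CQ and G = (40.400, -50.200) on GT. Then |LQ| = |Q − L| = 64.569.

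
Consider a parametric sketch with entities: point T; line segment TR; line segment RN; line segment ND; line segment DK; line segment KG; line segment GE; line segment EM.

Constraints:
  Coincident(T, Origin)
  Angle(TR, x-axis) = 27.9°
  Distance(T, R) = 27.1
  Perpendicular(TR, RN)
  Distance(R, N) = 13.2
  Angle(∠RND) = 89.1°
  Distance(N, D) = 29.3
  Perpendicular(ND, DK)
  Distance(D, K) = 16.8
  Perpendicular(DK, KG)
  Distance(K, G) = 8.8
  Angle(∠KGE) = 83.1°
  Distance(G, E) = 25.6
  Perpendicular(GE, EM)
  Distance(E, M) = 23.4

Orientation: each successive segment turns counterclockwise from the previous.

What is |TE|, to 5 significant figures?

21.710

T is at the origin; TR runs at 27.9° with length 27.1, so R = (23.950, 12.681). TR ⟂ RN, so RN runs at 117.90°; with |RN| = 13.2, N = (17.773, 24.347). ∠RND = 89.1° gives ND at -151.20° from the x-axis; with |ND| = 29.3, D = (-7.9024, 10.231). ND ⟂ DK, so DK runs at -61.200°; with |DK| = 16.8, K = (0.19105, -4.4907). DK ⟂ KG, so KG runs at 28.800°; with |KG| = 8.8, G = (7.9025, -0.25130). ∠KGE = 83.1° gives GE at 125.70° from the x-axis; with |GE| = 25.6, E = (-7.0361, 20.538). Then |TE| = |E − T| = 21.710.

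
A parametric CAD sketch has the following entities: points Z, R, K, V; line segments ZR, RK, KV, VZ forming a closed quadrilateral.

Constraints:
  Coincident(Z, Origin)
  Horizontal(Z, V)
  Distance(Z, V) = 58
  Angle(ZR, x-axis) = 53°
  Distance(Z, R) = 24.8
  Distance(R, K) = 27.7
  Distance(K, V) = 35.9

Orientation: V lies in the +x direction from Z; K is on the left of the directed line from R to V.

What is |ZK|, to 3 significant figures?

50.9

Z is at the origin; Z and V share the same y with |ZV| = 58.0 and V in +x, so V = (58.0, 0). ZR runs at 53.0° with |ZR| = 24.8, so R = (14.9, 19.8). K is determined by |RK| = 27.7 and |KV| = 35.9 together: it lies at the intersection of circle(R, 27.7) and circle(V, 35.9). With |RV| = 47.4, the foot of the radical line on RV is 18.2 from R and the perpendicular offset is √(27.7² − 18.2²) = 20.9. Taking the left-of-RV solution: K = (40.2, 31.2).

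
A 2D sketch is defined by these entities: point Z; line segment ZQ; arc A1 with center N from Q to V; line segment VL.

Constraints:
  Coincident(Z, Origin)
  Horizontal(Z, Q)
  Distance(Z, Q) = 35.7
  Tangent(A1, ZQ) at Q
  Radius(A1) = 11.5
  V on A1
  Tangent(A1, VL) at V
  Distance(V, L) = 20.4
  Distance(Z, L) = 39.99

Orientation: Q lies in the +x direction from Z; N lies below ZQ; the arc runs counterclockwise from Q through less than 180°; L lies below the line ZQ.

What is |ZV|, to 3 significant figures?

26.8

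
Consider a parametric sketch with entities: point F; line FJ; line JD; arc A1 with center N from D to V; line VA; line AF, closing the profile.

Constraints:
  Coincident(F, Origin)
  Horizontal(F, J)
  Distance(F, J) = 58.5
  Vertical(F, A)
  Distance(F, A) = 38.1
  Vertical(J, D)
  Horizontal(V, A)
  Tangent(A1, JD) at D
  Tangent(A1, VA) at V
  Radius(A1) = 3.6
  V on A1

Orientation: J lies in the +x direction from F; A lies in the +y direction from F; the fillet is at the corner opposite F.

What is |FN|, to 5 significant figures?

64.840

FA is vertical with |FA| = 38.1 and A on the +y side, so A = (0.0000, 38.100). The virtual corner opposite F is at (58.500, 38.100). A1 meets JD tangentially, so ND is at right angles to JD and the tangent condition forces NV to be normal to VA, with radius 3.6, so the center N sits 3.6 in from both sides at N = (54.900, 34.500). Then |FN| = |N − F| = 64.840.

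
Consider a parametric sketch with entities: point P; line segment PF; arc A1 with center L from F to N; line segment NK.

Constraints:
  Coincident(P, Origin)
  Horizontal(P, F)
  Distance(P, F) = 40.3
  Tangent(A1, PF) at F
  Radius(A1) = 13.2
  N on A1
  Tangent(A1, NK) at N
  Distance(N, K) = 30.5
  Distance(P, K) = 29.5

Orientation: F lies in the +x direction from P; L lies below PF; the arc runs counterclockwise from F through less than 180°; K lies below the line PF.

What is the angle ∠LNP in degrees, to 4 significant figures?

147.7°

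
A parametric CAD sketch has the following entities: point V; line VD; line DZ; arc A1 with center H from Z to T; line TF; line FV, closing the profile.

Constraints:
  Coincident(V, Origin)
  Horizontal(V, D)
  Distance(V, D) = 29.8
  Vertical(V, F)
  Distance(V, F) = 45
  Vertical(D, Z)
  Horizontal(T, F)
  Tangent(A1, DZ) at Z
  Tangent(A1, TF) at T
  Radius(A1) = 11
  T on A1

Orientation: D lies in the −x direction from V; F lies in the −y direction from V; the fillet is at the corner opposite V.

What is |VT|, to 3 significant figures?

48.8

The virtual corner opposite V is at (-29.8, -45.0). The tangent condition forces HZ to be normal to DZ and A1 meets TF tangentially, so HT is at right angles to TF, with radius 11.0, so the center H sits 11.0 in from both sides at H = (-18.8, -34.0). That places the tangent points at Z = (-29.8, -34.0) on DZ and T = (-18.8, -45.0) on TF. Then |VT| = |T − V| = 48.8.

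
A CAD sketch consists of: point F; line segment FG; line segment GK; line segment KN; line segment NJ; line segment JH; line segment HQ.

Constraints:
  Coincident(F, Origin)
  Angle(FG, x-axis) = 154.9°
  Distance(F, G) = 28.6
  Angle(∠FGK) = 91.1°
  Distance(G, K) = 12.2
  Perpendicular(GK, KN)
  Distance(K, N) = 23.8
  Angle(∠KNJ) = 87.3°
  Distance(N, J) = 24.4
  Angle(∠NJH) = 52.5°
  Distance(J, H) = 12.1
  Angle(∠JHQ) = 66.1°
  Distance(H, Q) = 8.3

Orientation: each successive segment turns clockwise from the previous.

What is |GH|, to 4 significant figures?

14.10

∠KNJ = 87.3° gives NJ at -116.7° from the x-axis; with |NJ| = 24.4, J = (-10.16, -8.201). ∠NJH = 52.5° gives JH at 115.8° from the x-axis; with |JH| = 12.1, H = (-15.42, 2.693). Then |GH| = |H − G| = 14.10.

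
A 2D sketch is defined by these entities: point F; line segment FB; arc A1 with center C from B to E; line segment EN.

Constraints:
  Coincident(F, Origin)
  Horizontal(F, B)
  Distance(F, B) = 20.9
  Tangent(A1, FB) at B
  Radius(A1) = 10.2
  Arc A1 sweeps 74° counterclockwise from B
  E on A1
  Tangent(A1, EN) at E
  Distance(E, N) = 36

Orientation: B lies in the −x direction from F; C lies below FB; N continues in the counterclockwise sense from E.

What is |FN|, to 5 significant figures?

58.430

F is at the origin; F and B share the same y with |FB| = 20.9 and B on the −x side, so B = (-20.900, 0.0000). A1 meets FB tangentially, so CB is at right angles to FB, so C = B + (0, -10.2) = (-20.900, -10.200). On A1, B sits at bearing 90° from C; a 74° counterclockwise sweep puts E at bearing 164°, so E = C + 10.2·(cos 164°, sin 164°) = (-30.705, -7.3885). Tangency of A1 to EN means the radius CE is perpendicular to EN, so EN runs along (−sin 164°, cos 164°); with |EN| = 36.0, N = (-40.628, -41.994). Then |FN| = |N − F| = 58.430.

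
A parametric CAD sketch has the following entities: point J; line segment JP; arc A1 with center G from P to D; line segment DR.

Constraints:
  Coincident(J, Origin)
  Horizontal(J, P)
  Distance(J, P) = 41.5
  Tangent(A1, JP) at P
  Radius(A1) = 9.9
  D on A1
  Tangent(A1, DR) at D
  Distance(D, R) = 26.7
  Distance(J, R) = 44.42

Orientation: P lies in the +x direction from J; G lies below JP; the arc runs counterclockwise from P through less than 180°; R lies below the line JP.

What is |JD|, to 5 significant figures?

32.807

Checks: |JP| = 41.50 ✓; |GP| = 9.900 ✓; |GD| = 9.900 ✓; ∠(GD, DR) = 90.00° ✓; |DR| = 26.70 ✓; |JR| = 44.42 ✓.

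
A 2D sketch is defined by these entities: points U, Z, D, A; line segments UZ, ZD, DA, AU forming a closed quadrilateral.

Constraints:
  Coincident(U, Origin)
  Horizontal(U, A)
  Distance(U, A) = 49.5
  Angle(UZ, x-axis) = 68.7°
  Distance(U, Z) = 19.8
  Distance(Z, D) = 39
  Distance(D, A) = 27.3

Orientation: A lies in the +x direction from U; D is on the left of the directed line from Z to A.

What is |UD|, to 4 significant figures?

52.68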